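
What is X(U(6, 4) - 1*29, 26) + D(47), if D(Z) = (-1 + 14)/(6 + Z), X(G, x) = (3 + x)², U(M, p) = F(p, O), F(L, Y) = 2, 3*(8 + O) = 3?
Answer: 44586/53 ≈ 841.25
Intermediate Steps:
O = -7 (O = -8 + (⅓)*3 = -8 + 1 = -7)
U(M, p) = 2
D(Z) = 13/(6 + Z)
X(U(6, 4) - 1*29, 26) + D(47) = (3 + 26)² + 13/(6 + 47) = 29² + 13/53 = 841 + 13*(1/53) = 841 + 13/53 = 44586/53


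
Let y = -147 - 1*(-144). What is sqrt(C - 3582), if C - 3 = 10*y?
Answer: 3*I*sqrt(401) ≈ 60.075*I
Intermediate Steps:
y = -3 (y = -147 + 144 = -3)
C = -27 (C = 3 + 10*(-3) = 3 - 30 = -27)
sqrt(C - 3582) = sqrt(-27 - 3582) = sqrt(-3609) = 3*I*sqrt(401)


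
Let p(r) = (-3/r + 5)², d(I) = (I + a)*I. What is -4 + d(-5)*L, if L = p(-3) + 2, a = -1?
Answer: 1136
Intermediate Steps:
d(I) = I*(-1 + I) (d(I) = (I - 1)*I = (-1 + I)*I = I*(-1 + I))
p(r) = (5 - 3/r)²
L = 38 (L = (-3 + 5*(-3))²/(-3)² + 2 = (-3 - 15)²/9 + 2 = (⅑)*(-18)² + 2 = (⅑)*324 + 2 = 36 + 2 = 38)
-4 + d(-5)*L = -4 - 5*(-1 - 5)*38 = -4 - 5*(-6)*38 = -4 + 30*38 = -4 + 1140 = 1136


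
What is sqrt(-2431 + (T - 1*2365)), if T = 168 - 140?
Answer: 4*I*sqrt(298) ≈ 69.051*I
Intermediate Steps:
T = 28
sqrt(-2431 + (T - 1*2365)) = sqrt(-2431 + (28 - 1*2365)) = sqrt(-2431 + (28 - 2365)) = sqrt(-2431 - 2337) = sqrt(-4768) = 4*I*sqrt(298)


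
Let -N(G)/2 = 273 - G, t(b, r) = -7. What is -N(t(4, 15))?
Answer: 560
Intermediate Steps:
N(G) = -546 + 2*G (N(G) = -2*(273 - G) = -546 + 2*G)
-N(t(4, 15)) = -(-546 + 2*(-7)) = -(-546 - 14) = -1*(-560) = 560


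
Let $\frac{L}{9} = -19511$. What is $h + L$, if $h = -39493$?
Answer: $-215092$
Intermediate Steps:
$L = -175599$ ($L = 9 \left(-19511\right) = -175599$)
$h + L = -39493 - 175599 = -215092$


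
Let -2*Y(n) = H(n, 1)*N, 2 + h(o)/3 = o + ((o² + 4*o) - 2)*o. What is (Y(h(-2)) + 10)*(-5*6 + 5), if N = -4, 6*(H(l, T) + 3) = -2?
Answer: -250/3 ≈ -83.333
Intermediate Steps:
H(l, T) = -10/3 (H(l, T) = -3 + (⅙)*(-2) = -3 - ⅓ = -10/3)
h(o) = -6 + 3*o + 3*o*(-2 + o² + 4*o) (h(o) = -6 + 3*(o + ((o² + 4*o) - 2)*o) = -6 + 3*(o + (-2 + o² + 4*o)*o) = -6 + 3*(o + o*(-2 + o² + 4*o)) = -6 + (3*o + 3*o*(-2 + o² + 4*o)) = -6 + 3*o + 3*o*(-2 + o² + 4*o))
Y(n) = -20/3 (Y(n) = -(-5)*(-4)/3 = -½*40/3 = -20/3)
(Y(h(-2)) + 10)*(-5*6 + 5) = (-20/3 + 10)*(-5*6 + 5) = 10*(-30 + 5)/3 = (10/3)*(-25) = -250/3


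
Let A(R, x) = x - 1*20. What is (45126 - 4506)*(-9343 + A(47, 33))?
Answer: -378984600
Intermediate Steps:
A(R, x) = -20 + x (A(R, x) = x - 20 = -20 + x)
(45126 - 4506)*(-9343 + A(47, 33)) = (45126 - 4506)*(-9343 + (-20 + 33)) = 40620*(-9343 + 13) = 40620*(-9330) = -378984600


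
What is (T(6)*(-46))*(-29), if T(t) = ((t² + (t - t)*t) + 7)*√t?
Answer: 57362*√6 ≈ 1.4051e+5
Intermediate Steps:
T(t) = √t*(7 + t²) (T(t) = ((t² + 0*t) + 7)*√t = ((t² + 0) + 7)*√t = (t² + 7)*√t = (7 + t²)*√t = √t*(7 + t²))
(T(6)*(-46))*(-29) = ((√6*(7 + 6²))*(-46))*(-29) = ((√6*(7 + 36))*(-46))*(-29) = ((√6*43)*(-46))*(-29) = ((43*√6)*(-46))*(-29) = -1978*√6*(-29) = 57362*√6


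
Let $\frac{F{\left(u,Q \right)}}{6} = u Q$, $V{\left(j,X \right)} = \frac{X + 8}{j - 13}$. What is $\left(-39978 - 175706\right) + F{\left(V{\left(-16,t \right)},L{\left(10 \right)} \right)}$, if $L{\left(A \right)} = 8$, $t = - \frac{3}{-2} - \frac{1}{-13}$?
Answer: $- \frac{81318844}{377} \approx -2.157 \cdot 10^{5}$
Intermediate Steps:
$t = \frac{41}{26}$ ($t = \left(-3\right) \left(- \frac{1}{2}\right) - - \frac{1}{13} = \frac{3}{2} + \frac{1}{13} = \frac{41}{26} \approx 1.5769$)
$V{\left(j,X \right)} = \frac{8 + X}{-13 + j}$
$F{\left(u,Q \right)} = 6 Q u$ ($F{\left(u,Q \right)} = 6 u Q = 6 Q u$)
$\left(-39978 - 175706\right) + F{\left(V{\left(-16,t \right)},L{\left(10 \right)} \right)} = \left(-39978 - 175706\right) + 6 \cdot 8 \frac{8 + \frac{41}{26}}{-13 - 16} = \left(-39978 - 175706\right) + 6 \cdot 8 \frac{1}{-29} \cdot \frac{249}{26} = -215684 + 6 \cdot 8 \left(\left(- \frac{1}{29}\right) \frac{249}{26}\right) = -215684 + 6 \cdot 8 \left(- \frac{249}{754}\right) = -215684 - \frac{5976}{377} = - \frac{81318844}{377}$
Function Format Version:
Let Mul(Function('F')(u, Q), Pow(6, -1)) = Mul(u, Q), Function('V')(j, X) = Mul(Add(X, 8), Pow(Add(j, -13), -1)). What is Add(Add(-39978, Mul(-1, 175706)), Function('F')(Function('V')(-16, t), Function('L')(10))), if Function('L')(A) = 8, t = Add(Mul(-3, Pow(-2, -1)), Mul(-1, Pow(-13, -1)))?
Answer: Rational(-81318844, 377) ≈ -2.1570e+5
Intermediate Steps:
t = Rational(41, 26) (t = Add(Mul(-3, Rational(-1, 2)), Mul(-1, Rational(-1, 13))) = Add(Rational(3, 2), Rational(1, 13)) = Rational(41, 26) ≈ 1.5769)
Function('V')(j, X) = Mul(Pow(Add(-13, j), -1), Add(8, X)) (Function('V')(j, X) = Mul(Add(8, X), Pow(Add(-13, j), -1)) = Mul(Pow(Add(-13, j), -1), Add(8, X)))
Function('F')(u, Q) = Mul(6, Q, u) (Function('F')(u, Q) = Mul(6, Mul(u, Q)) = Mul(6, Mul(Q, u)) = Mul(6, Q, u))
Add(Add(-39978, Mul(-1, 175706)), Function('F')(Function('V')(-16, t), Function('L')(10))) = Add(Add(-39978, Mul(-1, 175706)), Mul(6, 8, Mul(Pow(Add(-13, -16), -1), Add(8, Rational(41, 26))))) = Add(Add(-39978, -175706), Mul(6, 8, Mul(Pow(-29, -1), Rational(249, 26)))) = Add(-215684, Mul(6, 8, Mul(Rational(-1, 29), Rational(249, 26)))) = Add(-215684, Mul(6, 8, Rational(-249, 754))) = Add(-215684, Rational(-5976, 377)) = Rational(-81318844, 377)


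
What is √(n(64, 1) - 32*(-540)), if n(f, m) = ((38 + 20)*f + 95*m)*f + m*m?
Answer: √260929 ≈ 510.81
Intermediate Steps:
n(f, m) = m² + f*(58*f + 95*m) (n(f, m) = (58*f + 95*m)*f + m² = f*(58*f + 95*m) + m² = m² + f*(58*f + 95*m))
√(n(64, 1) - 32*(-540)) = √((1² + 58*64² + 95*64*1) - 32*(-540)) = √((1 + 58*4096 + 6080) + 17280) = √((1 + 237568 + 6080) + 17280) = √(243649 + 17280) = √260929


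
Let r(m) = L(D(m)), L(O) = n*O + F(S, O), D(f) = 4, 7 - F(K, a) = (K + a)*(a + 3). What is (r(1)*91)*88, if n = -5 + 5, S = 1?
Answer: -224224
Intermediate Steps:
n = 0
F(K, a) = 7 - (3 + a)*(K + a) (F(K, a) = 7 - (K + a)*(a + 3) = 7 - (K + a)*(3 + a) = 7 - (3 + a)*(K + a))
L(O) = 4 - O² - 4*O (L(O) = 0*O + (7 - O² - 3*1 - 3*O - 1*1*O) = 0 + (7 - O² - 3 - 3*O - O) = 0 + (4 - O² - 4*O) = 4 - O² - 4*O)
r(m) = -28 (r(m) = 4 - 1*4² - 4*4 = 4 - 1*16 - 16 = 4 - 16 - 16 = -28)
(r(1)*91)*88 = -28*91*88 = -2548*88 = -224224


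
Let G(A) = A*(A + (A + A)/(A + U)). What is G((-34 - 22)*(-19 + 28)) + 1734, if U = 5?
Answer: 127111218/499 ≈ 2.5473e+5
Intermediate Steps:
G(A) = A*(A + 2*A/(5 + A)) (G(A) = A*(A + (A + A)/(A + 5)) = A*(A + (2*A)/(5 + A)) = A*(A + 2*A/(5 + A)))
G((-34 - 22)*(-19 + 28)) + 1734 = ((-34 - 22)*(-19 + 28))**2*(7 + (-34 - 22)*(-19 + 28))/(5 + (-34 - 22)*(-19 + 28)) + 1734 = (-56*9)**2*(7 - 56*9)/(5 - 56*9) + 1734 = (-504)**2*(7 - 504)/(5 - 504) + 1734 = 254016*(-497)/(-499) + 1734 = 254016*(-1/499)*(-497) + 1734 = 126245952/499 + 1734 = 127111218/499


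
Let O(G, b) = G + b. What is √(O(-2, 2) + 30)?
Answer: √30 ≈ 5.4772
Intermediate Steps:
√(O(-2, 2) + 30) = √((-2 + 2) + 30) = √(0 + 30) = √30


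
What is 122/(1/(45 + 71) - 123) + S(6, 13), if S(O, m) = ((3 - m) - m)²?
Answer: 7533091/14267 ≈ 528.01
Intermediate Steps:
S(O, m) = (3 - 2*m)²
122/(1/(45 + 71) - 123) + S(6, 13) = 122/(1/(45 + 71) - 123) + (-3 + 2*13)² = 122/(1/116 - 123) + (-3 + 26)² = 122/(1/116 - 123) + 23² = 122/(-14267/116) + 529 = -116/14267*122 + 529 = -14152/14267 + 529 = 7533091/14267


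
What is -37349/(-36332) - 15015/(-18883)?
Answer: 1250786147/686057156 ≈ 1.8232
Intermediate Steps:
-37349/(-36332) - 15015/(-18883) = -37349*(-1/36332) - 15015*(-1/18883) = 37349/36332 + 15015/18883 = 1250786147/686057156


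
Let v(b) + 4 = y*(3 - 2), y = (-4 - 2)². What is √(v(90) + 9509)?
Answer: √9541 ≈ 97.678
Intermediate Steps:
y = 36 (y = (-6)² = 36)
v(b) = 32 (v(b) = -4 + 36*(3 - 2) = -4 + 36*1 = -4 + 36 = 32)
√(v(90) + 9509) = √(32 + 9509) = √9541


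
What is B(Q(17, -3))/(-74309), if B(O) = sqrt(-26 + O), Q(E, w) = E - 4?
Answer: -I*sqrt(13)/74309 ≈ -4.8521e-5*I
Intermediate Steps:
Q(E, w) = -4 + E
B(Q(17, -3))/(-74309) = sqrt(-26 + (-4 + 17))/(-74309) = sqrt(-26 + 13)*(-1/74309) = sqrt(-13)*(-1/74309) = (I*sqrt(13))*(-1/74309) = -I*sqrt(13)/74309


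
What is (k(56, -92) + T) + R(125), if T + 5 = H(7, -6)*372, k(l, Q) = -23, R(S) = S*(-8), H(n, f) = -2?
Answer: -1772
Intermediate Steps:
R(S) = -8*S
T = -749 (T = -5 - 2*372 = -5 - 744 = -749)
(k(56, -92) + T) + R(125) = (-23 - 749) - 8*125 = -772 - 1000 = -1772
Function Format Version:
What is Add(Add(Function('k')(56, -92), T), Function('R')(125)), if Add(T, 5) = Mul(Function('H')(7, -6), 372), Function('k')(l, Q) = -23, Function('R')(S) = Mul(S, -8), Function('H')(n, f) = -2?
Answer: -1772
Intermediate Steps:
Function('R')(S) = Mul(-8, S)
T = -749 (T = Add(-5, Mul(-2, 372)) = Add(-5, -744) = -749)
Add(Add(Function('k')(56, -92), T), Function('R')(125)) = Add(Add(-23, -749), Mul(-8, 125)) = Add(-772, -1000) = -1772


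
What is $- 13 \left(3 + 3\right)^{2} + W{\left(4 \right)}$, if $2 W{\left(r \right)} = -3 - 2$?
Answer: $- \frac{941}{2} \approx -470.5$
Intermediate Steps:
$W{\left(r \right)} = - \frac{5}{2}$ ($W{\left(r \right)} = \frac{-3 - 2}{2} = \frac{1}{2} \left(-5\right) = - \frac{5}{2}$)
$- 13 \left(3 + 3\right)^{2} + W{\left(4 \right)} = - 13 \left(3 + 3\right)^{2} - \frac{5}{2} = - 13 \cdot 6^{2} - \frac{5}{2} = \left(-13\right) 36 - \frac{5}{2} = -468 - \frac{5}{2} = - \frac{941}{2}$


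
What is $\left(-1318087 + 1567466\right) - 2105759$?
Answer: $-1856380$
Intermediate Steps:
$\left(-1318087 + 1567466\right) - 2105759 = 249379 - 2105759 = -1856380$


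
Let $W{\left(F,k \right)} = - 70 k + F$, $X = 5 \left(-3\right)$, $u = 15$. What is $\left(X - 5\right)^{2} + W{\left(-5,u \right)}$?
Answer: $-655$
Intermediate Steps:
$X = -15$
$W{\left(F,k \right)} = F - 70 k$
$\left(X - 5\right)^{2} + W{\left(-5,u \right)} = \left(-15 - 5\right)^{2} - 1055 = \left(-20\right)^{2} - 1055 = 400 - 1055 = -655$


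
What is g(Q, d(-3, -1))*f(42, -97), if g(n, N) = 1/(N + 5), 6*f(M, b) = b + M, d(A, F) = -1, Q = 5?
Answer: -55/24 ≈ -2.2917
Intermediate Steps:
f(M, b) = M/6 + b/6 (f(M, b) = (b + M)/6 = (M + b)/6 = M/6 + b/6)
g(n, N) = 1/(5 + N)
g(Q, d(-3, -1))*f(42, -97) = ((⅙)*42 + (⅙)*(-97))/(5 - 1) = (7 - 97/6)/4 = (¼)*(-55/6) = -55/24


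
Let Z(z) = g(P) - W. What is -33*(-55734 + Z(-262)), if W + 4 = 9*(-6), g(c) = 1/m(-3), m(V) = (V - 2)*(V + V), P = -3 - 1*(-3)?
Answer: 18373069/10 ≈ 1.8373e+6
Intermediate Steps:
P = 0 (P = -3 + 3 = 0)
m(V) = 2*V*(-2 + V) (m(V) = (-2 + V)*(2*V) = 2*V*(-2 + V))
g(c) = 1/30 (g(c) = 1/(2*(-3)*(-2 - 3)) = 1/(2*(-3)*(-5)) = 1/30)
W = -58 (W = -4 + 9*(-6) = -4 - 54 = -58)
Z(z) = 1741/30 (Z(z) = 1/30 - 1*(-58) = 1/30 + 58 = 1741/30)
-33*(-55734 + Z(-262)) = -33*(-55734 + 1741/30) = -33*(-1670279/30) = 18373069/10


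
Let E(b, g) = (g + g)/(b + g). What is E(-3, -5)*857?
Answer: 4285/4 ≈ 1071.3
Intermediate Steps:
E(b, g) = 2*g/(b + g) (E(b, g) = (2*g)/(b + g) = 2*g/(b + g))
E(-3, -5)*857 = (2*(-5)/(-3 - 5))*857 = (2*(-5)/(-8))*857 = (2*(-5)*(-1/8))*857 = (5/4)*857 = 4285/4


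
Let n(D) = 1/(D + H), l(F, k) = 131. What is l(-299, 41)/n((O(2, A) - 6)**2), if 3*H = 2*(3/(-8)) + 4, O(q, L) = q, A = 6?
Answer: 26855/12 ≈ 2237.9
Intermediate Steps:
H = 13/12 (H = (2*(3/(-8)) + 4)/3 = (2*(3*(-1/8)) + 4)/3 = (2*(-3/8) + 4)/3 = (-3/4 + 4)/3 = (1/3)*(13/4) = 13/12 ≈ 1.0833)
n(D) = 1/(13/12 + D) (n(D) = 1/(D + 13/12) = 1/(13/12 + D))
l(-299, 41)/n((O(2, A) - 6)**2) = 131/((12/(13 + 12*(2 - 6)**2))) = 131/((12/(13 + 12*(-4)**2))) = 131/((12/(13 + 12*16))) = 131/((12/(13 + 192))) = 131/((12/205)) = 131/((12*(1/205))) = 131/(12/205) = 131*(205/12) = 26855/12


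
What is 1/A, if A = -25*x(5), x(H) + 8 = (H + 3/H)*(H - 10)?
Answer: 1/900 ≈ 0.0011111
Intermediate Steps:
x(H) = -8 + (-10 + H)*(H + 3/H) (x(H) = -8 + (H + 3/H)*(H - 10) = -8 + (H + 3/H)*(-10 + H) = -8 + (-10 + H)*(H + 3/H))
A = 900 (A = -25*(-5 + 5**2 - 30/5 - 10*5) = -25*(-5 + 25 - 30*1/5 - 50) = -25*(-5 + 25 - 6 - 50) = -25*(-36) = 900)
1/A = 1/900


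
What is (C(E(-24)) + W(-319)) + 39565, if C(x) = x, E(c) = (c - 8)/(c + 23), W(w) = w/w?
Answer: 39598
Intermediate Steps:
W(w) = 1
E(c) = (-8 + c)/(23 + c)
(C(E(-24)) + W(-319)) + 39565 = ((-8 - 24)/(23 - 24) + 1) + 39565 = (-32/(-1) + 1) + 39565 = (-1*(-32) + 1) + 39565 = (32 + 1) + 39565 = 33 + 39565 = 39598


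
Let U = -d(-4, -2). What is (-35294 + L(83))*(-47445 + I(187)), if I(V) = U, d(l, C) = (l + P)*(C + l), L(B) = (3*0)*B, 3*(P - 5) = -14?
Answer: 1675300298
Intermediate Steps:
P = ⅓ (P = 5 + (⅓)*(-14) = 5 - 14/3 = ⅓ ≈ 0.33333)
L(B) = 0 (L(B) = 0*B = 0)
d(l, C) = (⅓ + l)*(C + l) (d(l, C) = (l + ⅓)*(C + l) = (⅓ + l)*(C + l))
U = -22 (U = -((-4)² + (⅓)*(-2) + (⅓)*(-4) - 2*(-4)) = -(16 - ⅔ - 4/3 + 8) = -1*22 = -22)
I(V) = -22
(-35294 + L(83))*(-47445 + I(187)) = (-35294 + 0)*(-47445 - 22) = -35294*(-47467) = 1675300298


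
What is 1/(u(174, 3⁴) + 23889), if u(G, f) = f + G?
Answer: 1/24144 ≈ 4.1418e-5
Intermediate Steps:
u(G, f) = G + f
1/(u(174, 3⁴) + 23889) = 1/((174 + 3⁴) + 23889) = 1/((174 + 81) + 23889) = 1/(255 + 23889) = 1/24144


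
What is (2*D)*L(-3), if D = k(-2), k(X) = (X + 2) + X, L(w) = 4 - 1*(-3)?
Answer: -28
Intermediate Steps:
L(w) = 7 (L(w) = 4 + 3 = 7)
k(X) = 2 + 2*X (k(X) = (2 + X) + X = 2 + 2*X)
D = -2 (D = 2 + 2*(-2) = 2 - 4 = -2)
(2*D)*L(-3) = (2*(-2))*7 = -4*7 = -28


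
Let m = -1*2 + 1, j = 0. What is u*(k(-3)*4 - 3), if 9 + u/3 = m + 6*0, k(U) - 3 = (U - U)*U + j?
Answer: -270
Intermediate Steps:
k(U) = 3 (k(U) = 3 + ((U - U)*U + 0) = 3 + (0*U + 0) = 3 + (0 + 0) = 3 + 0 = 3)
m = -1 (m = -2 + 1 = -1)
u = -30 (u = -27 + 3*(-1 + 6*0) = -27 + 3*(-1 + 0) = -27 + 3*(-1) = -27 - 3 = -30)
u*(k(-3)*4 - 3) = -30*(3*4 - 3) = -30*(12 - 3) = -30*9 = -270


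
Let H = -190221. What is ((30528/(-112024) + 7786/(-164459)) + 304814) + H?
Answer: 263897703565659/2302919377 ≈ 1.1459e+5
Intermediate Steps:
((30528/(-112024) + 7786/(-164459)) + 304814) + H = ((30528/(-112024) + 7786/(-164459)) + 304814) - 190221 = ((30528*(-1/112024) + 7786*(-1/164459)) + 304814) - 190221 = ((-3816/14003 - 7786/164459) + 304814) - 190221 = (-736602902/2302919377 + 304814) - 190221 = 701961330377976/2302919377 - 190221 = 263897703565659/2302919377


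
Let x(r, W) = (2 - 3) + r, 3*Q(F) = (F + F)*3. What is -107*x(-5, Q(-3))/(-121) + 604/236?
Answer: -19607/7139 ≈ -2.7465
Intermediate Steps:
Q(F) = 2*F (Q(F) = ((F + F)*3)/3 = ((2*F)*3)/3 = (6*F)/3 = 2*F)
x(r, W) = -1 + r
-107*x(-5, Q(-3))/(-121) + 604/236 = -107*(-1 - 5)/(-121) + 604/236 = -107*(-6)*(-1/121) + 604*(1/236) = 642*(-1/121) + 151/59 = -642/121 + 151/59 = -19607/7139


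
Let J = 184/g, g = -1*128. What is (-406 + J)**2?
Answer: 42497361/256 ≈ 1.6601e+5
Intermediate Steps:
g = -128
J = -23/16 (J = 184/(-128) = 184*(-1/128) = -23/16 ≈ -1.4375)
(-406 + J)**2 = (-406 - 23/16)**2 = (-6519/16)**2 = 42497361/256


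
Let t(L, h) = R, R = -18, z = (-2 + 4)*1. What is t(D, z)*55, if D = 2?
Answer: -990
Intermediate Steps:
z = 2 (z = 2*1 = 2)
t(L, h) = -18
t(D, z)*55 = -18*55 = -990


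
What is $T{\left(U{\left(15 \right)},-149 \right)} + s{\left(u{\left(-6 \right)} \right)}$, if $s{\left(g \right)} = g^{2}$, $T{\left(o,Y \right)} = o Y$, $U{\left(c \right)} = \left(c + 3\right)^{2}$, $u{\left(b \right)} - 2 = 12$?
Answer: $-48080$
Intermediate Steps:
$u{\left(b \right)} = 14$ ($u{\left(b \right)} = 2 + 12 = 14$)
$U{\left(c \right)} = \left(3 + c\right)^{2}$
$T{\left(o,Y \right)} = Y o$
$T{\left(U{\left(15 \right)},-149 \right)} + s{\left(u{\left(-6 \right)} \right)} = - 149 \left(3 + 15\right)^{2} + 14^{2} = - 149 \cdot 18^{2} + 196 = \left(-149\right) 324 + 196 = -48276 + 196 = -48080$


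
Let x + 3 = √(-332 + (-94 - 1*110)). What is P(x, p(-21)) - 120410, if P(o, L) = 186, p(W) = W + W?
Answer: -120224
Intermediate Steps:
p(W) = 2*W
x = -3 + 2*I*√134 (x = -3 + √(-332 + (-94 - 1*110)) = -3 + √(-332 + (-94 - 110)) = -3 + √(-332 - 204) = -3 + √(-536) = -3 + 2*I*√134 ≈ -3.0 + 23.152*I)
P(x, p(-21)) - 120410 = 186 - 120410 = -120224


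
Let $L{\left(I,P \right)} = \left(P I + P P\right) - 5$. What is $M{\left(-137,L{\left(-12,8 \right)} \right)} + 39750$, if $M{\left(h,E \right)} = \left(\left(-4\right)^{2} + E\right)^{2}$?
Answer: $40191$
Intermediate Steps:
$L{\left(I,P \right)} = -5 + P^{2} + I P$ ($L{\left(I,P \right)} = \left(I P + P^{2}\right) - 5 = \left(P^{2} + I P\right) - 5 = -5 + P^{2} + I P$)
$M{\left(h,E \right)} = \left(16 + E\right)^{2}$
$M{\left(-137,L{\left(-12,8 \right)} \right)} + 39750 = \left(16 - \left(101 - 64\right)\right)^{2} + 39750 = \left(16 - 37\right)^{2} + 39750 = \left(-21\right)^{2} + 39750 = 441 + 39750 = 40191$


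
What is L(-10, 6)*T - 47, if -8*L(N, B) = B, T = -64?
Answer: 1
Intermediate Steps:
L(N, B) = -B/8
L(-10, 6)*T - 47 = -1/8*6*(-64) - 47 = -3/4*(-64) - 47 = 48 - 47 = 1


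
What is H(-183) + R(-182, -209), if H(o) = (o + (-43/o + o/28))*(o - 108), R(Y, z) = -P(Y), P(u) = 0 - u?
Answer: 93776913/1708 ≈ 54905.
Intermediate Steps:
P(u) = -u
R(Y, z) = Y (R(Y, z) = -(-1)*Y = Y)
H(o) = (-108 + o)*(-43/o + 29*o/28) (H(o) = (o + (-43/o + o*(1/28)))*(-108 + o) = (o + (-43/o + o/28))*(-108 + o) = (-43/o + 29*o/28)*(-108 + o) = (-108 + o)*(-43/o + 29*o/28))
H(-183) + R(-182, -209) = (1/28)*(130032 - 1*(-183)*(1204 - 29*(-183)**2 + 3132*(-183)))/(-183) - 182 = (1/28)*(-1/183)*(130032 - 1*(-183)*(1204 - 29*33489 - 573156)) - 182 = (1/28)*(-1/183)*(130032 - 1*(-183)*(1204 - 971181 - 573156)) - 182 = (1/28)*(-1/183)*(130032 - 1*(-183)*(-1543133)) - 182 = (1/28)*(-1/183)*(130032 - 282393339) - 182 = (1/28)*(-1/183)*(-282263307) - 182 = 94087769/1708 - 182 = 93776913/1708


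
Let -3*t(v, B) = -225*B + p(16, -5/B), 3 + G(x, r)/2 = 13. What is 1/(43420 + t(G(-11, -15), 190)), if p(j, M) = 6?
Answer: 1/57668 ≈ 1.7341e-5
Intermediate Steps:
G(x, r) = 20 (G(x, r) = -6 + 2*13 = -6 + 26 = 20)
t(v, B) = -2 + 75*B (t(v, B) = -(-225*B + 6)/3 = -(6 - 225*B)/3 = -2 + 75*B)
1/(43420 + t(G(-11, -15), 190)) = 1/(43420 + (-2 + 75*190)) = 1/(43420 + (-2 + 14250)) = 1/(43420 + 14248) = 1/57668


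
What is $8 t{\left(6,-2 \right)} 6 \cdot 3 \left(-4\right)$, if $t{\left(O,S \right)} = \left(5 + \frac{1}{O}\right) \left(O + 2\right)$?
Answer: $-23808$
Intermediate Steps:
$t{\left(O,S \right)} = \left(2 + O\right) \left(5 + \frac{1}{O}\right)$ ($t{\left(O,S \right)} = \left(5 + \frac{1}{O}\right) \left(2 + O\right) = \left(2 + O\right) \left(5 + \frac{1}{O}\right)$)
$8 t{\left(6,-2 \right)} 6 \cdot 3 \left(-4\right) = 8 \left(11 + \frac{2}{6} + 5 \cdot 6\right) 6 \cdot 3 \left(-4\right) = 8 \left(11 + 2 \cdot \frac{1}{6} + 30\right) 18 \left(-4\right) = 8 \left(11 + \frac{1}{3} + 30\right) \left(-72\right) = 8 \cdot \frac{124}{3} \left(-72\right) = \frac{992}{3} \left(-72\right) = -23808$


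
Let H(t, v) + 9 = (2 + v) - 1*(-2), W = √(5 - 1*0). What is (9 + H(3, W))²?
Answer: (4 + √5)² ≈ 38.889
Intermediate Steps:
W = √5 (W = √(5 + 0) = √5 ≈ 2.2361)
H(t, v) = -5 + v (H(t, v) = -9 + ((2 + v) - 1*(-2)) = -9 + ((2 + v) + 2) = -9 + (4 + v) = -5 + v)
(9 + H(3, W))² = (9 + (-5 + √5))² = (4 + √5)²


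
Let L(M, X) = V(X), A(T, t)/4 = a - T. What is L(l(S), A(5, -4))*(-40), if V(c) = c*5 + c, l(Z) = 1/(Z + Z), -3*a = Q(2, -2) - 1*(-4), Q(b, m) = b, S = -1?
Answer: 6720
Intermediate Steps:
a = -2 (a = -(2 - 1*(-4))/3 = -(2 + 4)/3 = -1/3*6 = -2)
l(Z) = 1/(2*Z)
A(T, t) = -8 - 4*T (A(T, t) = 4*(-2 - T) = -8 - 4*T)
V(c) = 6*c (V(c) = 5*c + c = 6*c)
L(M, X) = 6*X
L(l(S), A(5, -4))*(-40) = (6*(-8 - 4*5))*(-40) = (6*(-8 - 20))*(-40) = (6*(-28))*(-40) = -168*(-40) = 6720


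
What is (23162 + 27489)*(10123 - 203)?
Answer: 502457920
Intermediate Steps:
(23162 + 27489)*(10123 - 203) = 50651*9920 = 502457920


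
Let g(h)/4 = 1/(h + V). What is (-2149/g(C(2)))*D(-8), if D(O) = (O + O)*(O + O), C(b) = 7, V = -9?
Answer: 275072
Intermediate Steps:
g(h) = 4/(-9 + h) (g(h) = 4/(h - 9) = 4/(-9 + h))
D(O) = 4*O**2 (D(O) = (2*O)*(2*O) = 4*O**2)
(-2149/g(C(2)))*D(-8) = (-2149/(4/(-9 + 7)))*(4*(-8)**2) = (-2149/(4/(-2)))*(4*64) = -2149/(4*(-1/2))*256 = -2149/(-2)*256 = -2149*(-1/2)*256 = (2149/2)*256 = 275072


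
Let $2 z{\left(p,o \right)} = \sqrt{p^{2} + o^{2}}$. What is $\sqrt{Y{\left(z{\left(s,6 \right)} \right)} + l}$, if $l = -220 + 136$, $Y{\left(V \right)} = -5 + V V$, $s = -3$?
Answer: $\frac{i \sqrt{311}}{2} \approx 8.8176 i$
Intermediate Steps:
$z{\left(p,o \right)} = \frac{\sqrt{o^{2} + p^{2}}}{2}$ ($z{\left(p,o \right)} = \frac{\sqrt{p^{2} + o^{2}}}{2} = \frac{\sqrt{o^{2} + p^{2}}}{2}$)
$Y{\left(V \right)} = -5 + V^{2}$
$l = -84$
$\sqrt{Y{\left(z{\left(s,6 \right)} \right)} + l} = \sqrt{\left(-5 + \left(\frac{\sqrt{6^{2} + \left(-3\right)^{2}}}{2}\right)^{2}\right) - 84} = \sqrt{\left(-5 + \left(\frac{\sqrt{36 + 9}}{2}\right)^{2}\right) - 84} = \sqrt{\left(-5 + \left(\frac{\sqrt{45}}{2}\right)^{2}\right) - 84} = \sqrt{\left(-5 + \left(\frac{3 \sqrt{5}}{2}\right)^{2}\right) - 84} = \sqrt{\left(-5 + \frac{45}{4}\right) - 84} = \sqrt{\frac{25}{4} - 84} = \sqrt{- \frac{311}{4}} = \frac{i \sqrt{311}}{2}$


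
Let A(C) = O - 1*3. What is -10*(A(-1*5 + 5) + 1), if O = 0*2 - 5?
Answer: 70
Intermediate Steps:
O = -5 (O = 0 - 5 = -5)
A(C) = -8 (A(C) = -5 - 1*3 = -5 - 3 = -8)
-10*(A(-1*5 + 5) + 1) = -10*(-8 + 1) = -10*(-7) = 70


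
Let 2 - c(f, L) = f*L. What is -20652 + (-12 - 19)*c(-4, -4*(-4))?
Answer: -22698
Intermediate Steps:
c(f, L) = 2 - L*f (c(f, L) = 2 - f*L = 2 - L*f)
-20652 + (-12 - 19)*c(-4, -4*(-4)) = -20652 + (-12 - 19)*(2 - 1*(-4*(-4))*(-4)) = -20652 - 31*(2 - 1*16*(-4)) = -20652 - 31*(2 + 64) = -20652 - 31*66 = -20652 - 2046 = -22698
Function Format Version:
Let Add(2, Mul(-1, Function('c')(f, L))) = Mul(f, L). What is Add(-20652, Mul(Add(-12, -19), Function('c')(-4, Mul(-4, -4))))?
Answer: -22698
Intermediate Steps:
Function('c')(f, L) = Add(2, Mul(-1, L, f)) (Function('c')(f, L) = Add(2, Mul(-1, Mul(f, L))) = Add(2, Mul(-1, Mul(L, f))) = Add(2, Mul(-1, L, f)))
Add(-20652, Mul(Add(-12, -19), Function('c')(-4, Mul(-4, -4)))) = Add(-20652, Mul(Add(-12, -19), Add(2, Mul(-1, Mul(-4, -4), -4)))) = Add(-20652, Mul(-31, Add(2, Mul(-1, 16, -4)))) = Add(-20652, Mul(-31, Add(2, 64))) = Add(-20652, Mul(-31, 66)) = Add(-20652, -2046) = -22698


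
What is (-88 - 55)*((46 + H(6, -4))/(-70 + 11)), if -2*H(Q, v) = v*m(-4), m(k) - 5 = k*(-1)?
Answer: 9152/59 ≈ 155.12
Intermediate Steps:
m(k) = 5 - k (m(k) = 5 + k*(-1) = 5 - k)
H(Q, v) = -9*v/2 (H(Q, v) = -v*(5 - 1*(-4))/2 = -v*(5 + 4)/2 = -v*9/2 = -9*v/2)
(-88 - 55)*((46 + H(6, -4))/(-70 + 11)) = (-88 - 55)*((46 - 9/2*(-4))/(-70 + 11)) = -143*(46 + 18)/(-59) = -9152*(-1)/59 = -143*(-64/59) = 9152/59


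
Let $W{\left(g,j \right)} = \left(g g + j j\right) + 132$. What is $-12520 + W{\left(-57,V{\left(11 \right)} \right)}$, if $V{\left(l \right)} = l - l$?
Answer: $-9139$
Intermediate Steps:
$V{\left(l \right)} = 0$
$W{\left(g,j \right)} = 132 + g^{2} + j^{2}$ ($W{\left(g,j \right)} = \left(g^{2} + j^{2}\right) + 132 = 132 + g^{2} + j^{2}$)
$-12520 + W{\left(-57,V{\left(11 \right)} \right)} = -12520 + \left(132 + \left(-57\right)^{2} + 0^{2}\right) = -12520 + \left(132 + 3249 + 0\right) = -12520 + 3381 = -9139$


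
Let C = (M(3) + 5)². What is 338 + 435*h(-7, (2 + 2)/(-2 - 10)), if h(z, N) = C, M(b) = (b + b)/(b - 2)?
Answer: 52973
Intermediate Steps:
M(b) = 2*b/(-2 + b) (M(b) = (2*b)/(-2 + b) = 2*b/(-2 + b))
C = 121 (C = (2*3/(-2 + 3) + 5)² = (2*3/1 + 5)² = (2*3*1 + 5)² = (6 + 5)² = 11² = 121)
h(z, N) = 121
338 + 435*h(-7, (2 + 2)/(-2 - 10)) = 338 + 435*121 = 338 + 52635 = 52973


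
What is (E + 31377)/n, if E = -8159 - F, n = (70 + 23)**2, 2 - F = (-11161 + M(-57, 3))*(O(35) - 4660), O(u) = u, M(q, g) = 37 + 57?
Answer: 51208091/8649 ≈ 5920.7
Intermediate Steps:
M(q, g) = 94
F = -51184873 (F = 2 - (-11161 + 94)*(35 - 4660) = 2 - (-11067)*(-4625) = 2 - 1*51184875 = 2 - 51184875 = -51184873)
n = 8649 (n = 93**2 = 8649)
E = 51176714 (E = -8159 - 1*(-51184873) = -8159 + 51184873 = 51176714)
(E + 31377)/n = (51176714 + 31377)/8649 = 51208091*(1/8649) = 51208091/8649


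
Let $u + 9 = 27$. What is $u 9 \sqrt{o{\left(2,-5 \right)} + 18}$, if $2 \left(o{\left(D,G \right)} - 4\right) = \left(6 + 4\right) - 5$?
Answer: $567 \sqrt{2} \approx 801.86$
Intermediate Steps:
$u = 18$ ($u = -9 + 27 = 18$)
$o{\left(D,G \right)} = \frac{13}{2}$ ($o{\left(D,G \right)} = 4 + \frac{\left(6 + 4\right) - 5}{2} = 4 + \frac{10 - 5}{2} = 4 + \frac{1}{2} \cdot 5 = 4 + \frac{5}{2} = \frac{13}{2}$)
$u 9 \sqrt{o{\left(2,-5 \right)} + 18} = 18 \cdot 9 \sqrt{\frac{13}{2} + 18} = 162 \sqrt{\frac{49}{2}} = 162 \frac{7 \sqrt{2}}{2} = 567 \sqrt{2}$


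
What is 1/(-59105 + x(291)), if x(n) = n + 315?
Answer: -1/58499 ≈ -1.7094e-5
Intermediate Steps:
x(n) = 315 + n
1/(-59105 + x(291)) = 1/(-59105 + (315 + 291)) = 1/(-59105 + 606) = 1/(-58499) = -1/58499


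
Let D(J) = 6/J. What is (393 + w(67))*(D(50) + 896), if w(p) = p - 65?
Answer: 1769837/5 ≈ 3.5397e+5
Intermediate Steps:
w(p) = -65 + p
(393 + w(67))*(D(50) + 896) = (393 + (-65 + 67))*(6/50 + 896) = (393 + 2)*(6*(1/50) + 896) = 395*(3/25 + 896) = 395*(22403/25) = 1769837/5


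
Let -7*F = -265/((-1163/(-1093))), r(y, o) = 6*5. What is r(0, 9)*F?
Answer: 8689350/8141 ≈ 1067.4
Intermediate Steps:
r(y, o) = 30
F = 289645/8141 (F = -(-265)/(7*((-1163/(-1093)))) = -(-265)/(7*((-1163*(-1/1093)))) = -(-265)/(7*1163/1093) = -(-265)*1093/(7*1163) = -1/7*(-289645/1163) = 289645/8141 ≈ 35.579)
r(0, 9)*F = 30*(289645/8141) = 8689350/8141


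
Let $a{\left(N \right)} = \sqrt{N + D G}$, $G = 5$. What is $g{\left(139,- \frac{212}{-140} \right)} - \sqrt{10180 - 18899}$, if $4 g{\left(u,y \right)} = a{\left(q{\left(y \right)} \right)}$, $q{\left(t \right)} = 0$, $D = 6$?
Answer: $\frac{\sqrt{30}}{4} - i \sqrt{8719} \approx 1.3693 - 93.376 i$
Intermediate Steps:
$a{\left(N \right)} = \sqrt{30 + N}$ ($a{\left(N \right)} = \sqrt{N + 6 \cdot 5} = \sqrt{N + 30} = \sqrt{30 + N}$)
$g{\left(u,y \right)} = \frac{\sqrt{30}}{4}$ ($g{\left(u,y \right)} = \frac{\sqrt{30 + 0}}{4} = \frac{\sqrt{30}}{4}$)
$g{\left(139,- \frac{212}{-140} \right)} - \sqrt{10180 - 18899} = \frac{\sqrt{30}}{4} - \sqrt{10180 - 18899} = \frac{\sqrt{30}}{4} - \sqrt{-8719} = \frac{\sqrt{30}}{4} - i \sqrt{8719}$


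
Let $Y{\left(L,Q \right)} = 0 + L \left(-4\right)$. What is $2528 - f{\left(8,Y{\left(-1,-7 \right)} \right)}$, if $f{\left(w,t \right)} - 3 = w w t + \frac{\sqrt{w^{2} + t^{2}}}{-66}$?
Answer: $2269 + \frac{2 \sqrt{5}}{33} \approx 2269.1$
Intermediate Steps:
$Y{\left(L,Q \right)} = - 4 L$ ($Y{\left(L,Q \right)} = 0 - 4 L = - 4 L$)
$f{\left(w,t \right)} = 3 - \frac{\sqrt{t^{2} + w^{2}}}{66} + t w^{2}$ ($f{\left(w,t \right)} = 3 + \left(w w t + \frac{\sqrt{w^{2} + t^{2}}}{-66}\right) = 3 + \left(w^{2} t + \sqrt{t^{2} + w^{2}} \left(- \frac{1}{66}\right)\right) = 3 + \left(t w^{2} - \frac{\sqrt{t^{2} + w^{2}}}{66}\right) = 3 + \left(- \frac{\sqrt{t^{2} + w^{2}}}{66} + t w^{2}\right) = 3 - \frac{\sqrt{t^{2} + w^{2}}}{66} + t w^{2}$)
$2528 - f{\left(8,Y{\left(-1,-7 \right)} \right)} = 2528 - \left(3 - \frac{\sqrt{\left(\left(-4\right) \left(-1\right)\right)^{2} + 8^{2}}}{66} + \left(-4\right) \left(-1\right) 8^{2}\right) = 2528 - \left(3 - \frac{\sqrt{4^{2} + 64}}{66} + 4 \cdot 64\right) = 2528 - \left(3 - \frac{\sqrt{16 + 64}}{66} + 256\right) = 2528 - \left(3 - \frac{\sqrt{80}}{66} + 256\right) = 2528 - \left(3 - \frac{4 \sqrt{5}}{66} + 256\right) = 2528 - \left(3 - \frac{2 \sqrt{5}}{33} + 256\right) = 2528 - \left(259 - \frac{2 \sqrt{5}}{33}\right) = 2269 + \frac{2 \sqrt{5}}{33}$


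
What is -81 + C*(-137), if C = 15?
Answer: -2136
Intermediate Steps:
-81 + C*(-137) = -81 + 15*(-137) = -81 - 2055 = -2136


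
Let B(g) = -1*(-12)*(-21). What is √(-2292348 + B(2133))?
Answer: 10*I*√22926 ≈ 1514.1*I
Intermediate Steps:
B(g) = -252 (B(g) = 12*(-21) = -252)
√(-2292348 + B(2133)) = √(-2292348 - 252) = √(-2292600) = 10*I*√22926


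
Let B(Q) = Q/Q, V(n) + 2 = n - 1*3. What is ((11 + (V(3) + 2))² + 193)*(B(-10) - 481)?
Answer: -150720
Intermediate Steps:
V(n) = -5 + n (V(n) = -2 + (n - 1*3) = -2 + (n - 3) = -2 + (-3 + n) = -5 + n)
B(Q) = 1
((11 + (V(3) + 2))² + 193)*(B(-10) - 481) = ((11 + ((-5 + 3) + 2))² + 193)*(1 - 481) = ((11 + (-2 + 2))² + 193)*(-480) = ((11 + 0)² + 193)*(-480) = (11² + 193)*(-480) = (121 + 193)*(-480) = 314*(-480) = -150720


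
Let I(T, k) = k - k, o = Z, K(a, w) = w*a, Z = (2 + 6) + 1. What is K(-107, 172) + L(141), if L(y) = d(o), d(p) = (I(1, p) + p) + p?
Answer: -18386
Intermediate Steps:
Z = 9 (Z = 8 + 1 = 9)
K(a, w) = a*w
o = 9
I(T, k) = 0
d(p) = 2*p (d(p) = (0 + p) + p = p + p = 2*p)
L(y) = 18 (L(y) = 2*9 = 18)
K(-107, 172) + L(141) = -107*172 + 18 = -18404 + 18 = -18386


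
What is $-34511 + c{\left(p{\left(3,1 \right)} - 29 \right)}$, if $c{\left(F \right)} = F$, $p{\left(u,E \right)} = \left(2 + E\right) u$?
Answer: $-34531$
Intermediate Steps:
$p{\left(u,E \right)} = u \left(2 + E\right)$
$-34511 + c{\left(p{\left(3,1 \right)} - 29 \right)} = -34511 - \left(29 - 3 \left(2 + 1\right)\right) = -34511 + \left(3 \cdot 3 - 29\right) = -34511 + \left(9 - 29\right) = -34511 - 20 = -34531$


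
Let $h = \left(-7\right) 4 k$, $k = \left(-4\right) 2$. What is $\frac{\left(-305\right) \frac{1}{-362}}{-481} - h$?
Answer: $- \frac{39003633}{174122} \approx -224.0$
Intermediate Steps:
$k = -8$
$h = 224$ ($h = \left(-7\right) 4 \left(-8\right) = \left(-28\right) \left(-8\right) = 224$)
$\frac{\left(-305\right) \frac{1}{-362}}{-481} - h = \frac{\left(-305\right) \frac{1}{-362}}{-481} - 224 = \left(-305\right) \left(- \frac{1}{362}\right) \left(- \frac{1}{481}\right) - 224 = \frac{305}{362} \left(- \frac{1}{481}\right) - 224 = - \frac{305}{174122} - 224 = - \frac{39003633}{174122}$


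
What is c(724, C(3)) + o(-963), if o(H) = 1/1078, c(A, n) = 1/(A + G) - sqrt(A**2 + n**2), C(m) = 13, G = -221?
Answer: 1581/542234 - sqrt(524345) ≈ -724.11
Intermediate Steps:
c(A, n) = 1/(-221 + A) - sqrt(A**2 + n**2) (c(A, n) = 1/(A - 221) - sqrt(A**2 + n**2) = 1/(-221 + A) - sqrt(A**2 + n**2))
o(H) = 1/1078
c(724, C(3)) + o(-963) = (1 + 221*sqrt(724**2 + 13**2) - 1*724*sqrt(724**2 + 13**2))/(-221 + 724) + 1/1078 = (1 + 221*sqrt(524176 + 169) - 1*724*sqrt(524176 + 169))/503 + 1/1078 = (1 + 221*sqrt(524345) - 1*724*sqrt(524345))/503 + 1/1078 = (1 + 221*sqrt(524345) - 724*sqrt(524345))/503 + 1/1078 = (1 - 503*sqrt(524345))/503 + 1/1078 = (1/503 - sqrt(524345)) + 1/1078 = 1581/542234 - sqrt(524345)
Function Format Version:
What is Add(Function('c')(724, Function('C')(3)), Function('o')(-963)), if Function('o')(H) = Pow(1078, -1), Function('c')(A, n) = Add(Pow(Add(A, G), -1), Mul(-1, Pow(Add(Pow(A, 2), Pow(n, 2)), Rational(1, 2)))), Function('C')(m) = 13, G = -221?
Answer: Add(Rational(1581, 542234), Mul(-1, Pow(524345, Rational(1, 2)))) ≈ -724.11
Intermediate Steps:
Function('c')(A, n) = Add(Pow(Add(-221, A), -1), Mul(-1, Pow(Add(Pow(A, 2), Pow(n, 2)), Rational(1, 2)))) (Function('c')(A, n) = Add(Pow(Add(A, -221), -1), Mul(-1, Pow(Add(Pow(A, 2), Pow(n, 2)), Rational(1, 2)))) = Add(Pow(Add(-221, A), -1), Mul(-1, Pow(Add(Pow(A, 2), Pow(n, 2)), Rational(1, 2)))))
Function('o')(H) = Rational(1, 1078)
Add(Function('c')(724, Function('C')(3)), Function('o')(-963)) = Add(Mul(Pow(Add(-221, 724), -1), Add(1, Mul(221, Pow(Add(Pow(724, 2), Pow(13, 2)), Rational(1, 2))), Mul(-1, 724, Pow(Add(Pow(724, 2), Pow(13, 2)), Rational(1, 2))))), Rational(1, 1078)) = Add(Mul(Pow(503, -1), Add(1, Mul(221, Pow(Add(524176, 169), Rational(1, 2))), Mul(-1, 724, Pow(Add(524176, 169), Rational(1, 2))))), Rational(1, 1078)) = Add(Mul(Rational(1, 503), Add(1, Mul(221, Pow(524345, Rational(1, 2))), Mul(-1, 724, Pow(524345, Rational(1, 2))))), Rational(1, 1078)) = Add(Mul(Rational(1, 503), Add(1, Mul(221, Pow(524345, Rational(1, 2))), Mul(-724, Pow(524345, Rational(1, 2))))), Rational(1, 1078)) = Add(Mul(Rational(1, 503), Add(1, Mul(-503, Pow(524345, Rational(1, 2))))), Rational(1, 1078)) = Add(Add(Rational(1, 503), Mul(-1, Pow(524345, Rational(1, 2)))), Rational(1, 1078)) = Add(Rational(1581, 542234), Mul(-1, Pow(524345, Rational(1, 2))))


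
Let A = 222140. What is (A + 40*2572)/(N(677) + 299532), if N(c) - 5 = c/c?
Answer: 54170/49923 ≈ 1.0851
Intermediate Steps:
N(c) = 6 (N(c) = 5 + c/c = 5 + 1 = 6)
(A + 40*2572)/(N(677) + 299532) = (222140 + 40*2572)/(6 + 299532) = (222140 + 102880)/299538 = 325020*(1/299538) = 54170/49923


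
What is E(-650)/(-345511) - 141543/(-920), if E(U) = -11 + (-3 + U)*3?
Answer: 48906475873/317870120 ≈ 153.86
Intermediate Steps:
E(U) = -20 + 3*U (E(U) = -11 + (-9 + 3*U) = -20 + 3*U)
E(-650)/(-345511) - 141543/(-920) = (-20 + 3*(-650))/(-345511) - 141543/(-920) = (-20 - 1950)*(-1/345511) - 141543*(-1/920) = -1970*(-1/345511) + 141543/920 = 1970/345511 + 141543/920 = 48906475873/317870120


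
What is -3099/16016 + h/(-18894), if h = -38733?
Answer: 93632537/50434384 ≈ 1.8565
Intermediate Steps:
-3099/16016 + h/(-18894) = -3099/16016 - 38733/(-18894) = -3099*1/16016 - 38733*(-1/18894) = -3099/16016 + 12911/6298 = 93632537/50434384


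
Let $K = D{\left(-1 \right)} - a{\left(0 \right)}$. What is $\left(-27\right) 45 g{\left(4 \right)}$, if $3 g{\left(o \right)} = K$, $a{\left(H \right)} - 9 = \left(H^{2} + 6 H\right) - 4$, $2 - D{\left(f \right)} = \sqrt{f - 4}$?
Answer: $1215 + 405 i \sqrt{5} \approx 1215.0 + 905.61 i$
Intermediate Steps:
$D{\left(f \right)} = 2 - \sqrt{-4 + f}$ ($D{\left(f \right)} = 2 - \sqrt{f - 4} = 2 - \sqrt{-4 + f}$)
$a{\left(H \right)} = 5 + H^{2} + 6 H$ ($a{\left(H \right)} = 9 - \left(4 - H^{2} - 6 H\right) = 9 + \left(-4 + H^{2} + 6 H\right) = 5 + H^{2} + 6 H$)
$K = -3 - i \sqrt{5}$ ($K = \left(2 - \sqrt{-4 - 1}\right) - \left(5 + 0^{2} + 6 \cdot 0\right) = \left(2 - \sqrt{-5}\right) - \left(5 + 0 + 0\right) = \left(2 - i \sqrt{5}\right) - 5 = -3 - i \sqrt{5} \approx -3.0 - 2.2361 i$)
$g{\left(o \right)} = -1 - \frac{i \sqrt{5}}{3}$ ($g{\left(o \right)} = \frac{-3 - i \sqrt{5}}{3} = -1 - \frac{i \sqrt{5}}{3}$)
$\left(-27\right) 45 g{\left(4 \right)} = \left(-27\right) 45 \left(-1 - \frac{i \sqrt{5}}{3}\right) = - 1215 \left(-1 - \frac{i \sqrt{5}}{3}\right) = 1215 + 405 i \sqrt{5}$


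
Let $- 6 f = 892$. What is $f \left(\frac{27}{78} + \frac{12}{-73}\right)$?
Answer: $- \frac{25645}{949} \approx -27.023$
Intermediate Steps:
$f = - \frac{446}{3}$ ($f = \left(- \frac{1}{6}\right) 892 = - \frac{446}{3} \approx -148.67$)
$f \left(\frac{27}{78} + \frac{12}{-73}\right) = - \frac{446 \left(\frac{27}{78} + \frac{12}{-73}\right)}{3} = - \frac{446 \left(27 \cdot \frac{1}{78} + 12 \left(- \frac{1}{73}\right)\right)}{3} = - \frac{446 \left(\frac{9}{26} - \frac{12}{73}\right)}{3} = \left(- \frac{446}{3}\right) \frac{345}{1898} = - \frac{25645}{949}$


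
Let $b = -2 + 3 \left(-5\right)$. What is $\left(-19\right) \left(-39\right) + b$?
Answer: $724$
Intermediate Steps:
$b = -17$ ($b = -2 - 15 = -17$)
$\left(-19\right) \left(-39\right) + b = \left(-19\right) \left(-39\right) - 17 = 741 - 17 = 724$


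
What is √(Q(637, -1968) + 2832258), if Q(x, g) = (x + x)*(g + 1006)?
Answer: √1606670 ≈ 1267.5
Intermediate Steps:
Q(x, g) = 2*x*(1006 + g) (Q(x, g) = (2*x)*(1006 + g) = 2*x*(1006 + g))
√(Q(637, -1968) + 2832258) = √(2*637*(1006 - 1968) + 2832258) = √(2*637*(-962) + 2832258) = √(-1225588 + 2832258) = √1606670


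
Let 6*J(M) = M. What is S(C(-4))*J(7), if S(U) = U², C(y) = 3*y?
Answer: 168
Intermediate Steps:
J(M) = M/6
S(C(-4))*J(7) = (3*(-4))²*((⅙)*7) = (-12)²*(7/6) = 144*(7/6) = 168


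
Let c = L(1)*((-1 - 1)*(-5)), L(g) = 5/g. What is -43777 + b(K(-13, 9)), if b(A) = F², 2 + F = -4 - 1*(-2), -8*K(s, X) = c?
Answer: -43761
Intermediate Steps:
c = 50 (c = (5/1)*((-1 - 1)*(-5)) = (5*1)*(-2*(-5)) = 5*10 = 50)
K(s, X) = -25/4 (K(s, X) = -⅛*50 = -25/4)
F = -4 (F = -2 + (-4 - 1*(-2)) = -2 + (-4 + 2) = -2 - 2 = -4)
b(A) = 16 (b(A) = (-4)² = 16)
-43777 + b(K(-13, 9)) = -43777 + 16 = -43761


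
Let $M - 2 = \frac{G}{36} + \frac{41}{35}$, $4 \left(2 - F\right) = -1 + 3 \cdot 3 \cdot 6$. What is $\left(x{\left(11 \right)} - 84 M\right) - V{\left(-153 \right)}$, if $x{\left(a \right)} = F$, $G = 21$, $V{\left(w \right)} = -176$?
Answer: $- \frac{3013}{20} \approx -150.65$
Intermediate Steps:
$F = - \frac{45}{4}$ ($F = 2 - \frac{-1 + 3 \cdot 3 \cdot 6}{4} = 2 - \frac{-1 + 3 \cdot 18}{4} = 2 - \frac{-1 + 54}{4} = 2 - \frac{53}{4} = - \frac{45}{4} \approx -11.25$)
$M = \frac{1577}{420}$ ($M = 2 + \left(\frac{21}{36} + \frac{41}{35}\right) = 2 + \left(21 \cdot \frac{1}{36} + 41 \cdot \frac{1}{35}\right) = 2 + \left(\frac{7}{12} + \frac{41}{35}\right) = 2 + \frac{737}{420} = \frac{1577}{420} \approx 3.7548$)
$x{\left(a \right)} = - \frac{45}{4}$
$\left(x{\left(11 \right)} - 84 M\right) - V{\left(-153 \right)} = \left(- \frac{45}{4} - \frac{1577}{5}\right) - -176 = \left(- \frac{45}{4} - \frac{1577}{5}\right) + 176 = - \frac{6533}{20} + 176 = - \frac{3013}{20}$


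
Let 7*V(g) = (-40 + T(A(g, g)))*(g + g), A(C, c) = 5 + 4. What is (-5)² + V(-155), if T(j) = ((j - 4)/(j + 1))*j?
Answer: 11180/7 ≈ 1597.1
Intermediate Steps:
A(C, c) = 9
T(j) = j*(-4 + j)/(1 + j) (T(j) = ((-4 + j)/(1 + j))*j = j*(-4 + j)/(1 + j))
V(g) = -71*g/7 (V(g) = ((-40 + 9*(-4 + 9)/(1 + 9))*(g + g))/7 = ((-40 + 9*5/10)*(2*g))/7 = ((-40 + 9*(⅒)*5)*(2*g))/7 = ((-40 + 9/2)*(2*g))/7 = (-71*g)/7 = -71*g/7)
(-5)² + V(-155) = (-5)² - 71/7*(-155) = 25 + 11005/7 = 11180/7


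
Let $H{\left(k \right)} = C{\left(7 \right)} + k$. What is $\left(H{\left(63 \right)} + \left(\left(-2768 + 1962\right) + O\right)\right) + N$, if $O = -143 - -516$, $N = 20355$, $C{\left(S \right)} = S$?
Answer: $19992$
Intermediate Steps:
$O = 373$ ($O = -143 + 516 = 373$)
$H{\left(k \right)} = 7 + k$
$\left(H{\left(63 \right)} + \left(\left(-2768 + 1962\right) + O\right)\right) + N = \left(\left(7 + 63\right) + \left(\left(-2768 + 1962\right) + 373\right)\right) + 20355 = \left(70 + \left(-806 + 373\right)\right) + 20355 = \left(70 - 433\right) + 20355 = -363 + 20355 = 19992$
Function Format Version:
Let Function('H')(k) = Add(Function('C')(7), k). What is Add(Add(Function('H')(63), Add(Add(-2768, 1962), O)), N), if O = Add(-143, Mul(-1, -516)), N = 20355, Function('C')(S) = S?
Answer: 19992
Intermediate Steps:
O = 373 (O = Add(-143, 516) = 373)
Function('H')(k) = Add(7, k)
Add(Add(Function('H')(63), Add(Add(-2768, 1962), O)), N) = Add(Add(Add(7, 63), Add(Add(-2768, 1962), 373)), 20355) = Add(Add(70, Add(-806, 373)), 20355) = Add(Add(70, -433), 20355) = Add(-363, 20355) = 19992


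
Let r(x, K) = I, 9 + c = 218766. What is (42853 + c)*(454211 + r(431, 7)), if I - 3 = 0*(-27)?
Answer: 118826924540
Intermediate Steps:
c = 218757 (c = -9 + 218766 = 218757)
I = 3 (I = 3 + 0*(-27) = 3 + 0 = 3)
r(x, K) = 3
(42853 + c)*(454211 + r(431, 7)) = (42853 + 218757)*(454211 + 3) = 261610*454214 = 118826924540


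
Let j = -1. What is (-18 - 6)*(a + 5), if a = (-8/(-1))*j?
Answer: 72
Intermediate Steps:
a = -8 (a = -8/(-1)*(-1) = -8*(-1)*(-1) = 8*(-1) = -8)
(-18 - 6)*(a + 5) = (-18 - 6)*(-8 + 5) = -24*(-3) = 72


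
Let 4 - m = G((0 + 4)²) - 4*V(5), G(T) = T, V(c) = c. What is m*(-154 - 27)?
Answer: -1448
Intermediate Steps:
m = 8 (m = 4 - ((0 + 4)² - 4*5) = 4 - (4² - 20) = 4 - (16 - 20) = 4 - 1*(-4) = 4 + 4 = 8)
m*(-154 - 27) = 8*(-154 - 27) = 8*(-181) = -1448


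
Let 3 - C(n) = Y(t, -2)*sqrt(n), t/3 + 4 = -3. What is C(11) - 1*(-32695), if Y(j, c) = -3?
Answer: 32698 + 3*sqrt(11) ≈ 32708.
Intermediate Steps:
t = -21 (t = -12 + 3*(-3) = -12 - 9 = -21)
C(n) = 3 + 3*sqrt(n) (C(n) = 3 - (-3)*sqrt(n) = 3 + 3*sqrt(n))
C(11) - 1*(-32695) = (3 + 3*sqrt(11)) - 1*(-32695) = (3 + 3*sqrt(11)) + 32695 = 32698 + 3*sqrt(11)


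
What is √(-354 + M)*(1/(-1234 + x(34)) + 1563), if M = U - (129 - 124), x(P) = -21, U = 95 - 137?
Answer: 1961564*I*√401/1255 ≈ 31299.0*I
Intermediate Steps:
U = -42
M = -47 (M = -42 - (129 - 124) = -42 - 1*5 = -42 - 5 = -47)
√(-354 + M)*(1/(-1234 + x(34)) + 1563) = √(-354 - 47)*(1/(-1234 - 21) + 1563) = √(-401)*(1/(-1255) + 1563) = (I*√401)*(-1/1255 + 1563) = (I*√401)*(1961564/1255) = 1961564*I*√401/1255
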